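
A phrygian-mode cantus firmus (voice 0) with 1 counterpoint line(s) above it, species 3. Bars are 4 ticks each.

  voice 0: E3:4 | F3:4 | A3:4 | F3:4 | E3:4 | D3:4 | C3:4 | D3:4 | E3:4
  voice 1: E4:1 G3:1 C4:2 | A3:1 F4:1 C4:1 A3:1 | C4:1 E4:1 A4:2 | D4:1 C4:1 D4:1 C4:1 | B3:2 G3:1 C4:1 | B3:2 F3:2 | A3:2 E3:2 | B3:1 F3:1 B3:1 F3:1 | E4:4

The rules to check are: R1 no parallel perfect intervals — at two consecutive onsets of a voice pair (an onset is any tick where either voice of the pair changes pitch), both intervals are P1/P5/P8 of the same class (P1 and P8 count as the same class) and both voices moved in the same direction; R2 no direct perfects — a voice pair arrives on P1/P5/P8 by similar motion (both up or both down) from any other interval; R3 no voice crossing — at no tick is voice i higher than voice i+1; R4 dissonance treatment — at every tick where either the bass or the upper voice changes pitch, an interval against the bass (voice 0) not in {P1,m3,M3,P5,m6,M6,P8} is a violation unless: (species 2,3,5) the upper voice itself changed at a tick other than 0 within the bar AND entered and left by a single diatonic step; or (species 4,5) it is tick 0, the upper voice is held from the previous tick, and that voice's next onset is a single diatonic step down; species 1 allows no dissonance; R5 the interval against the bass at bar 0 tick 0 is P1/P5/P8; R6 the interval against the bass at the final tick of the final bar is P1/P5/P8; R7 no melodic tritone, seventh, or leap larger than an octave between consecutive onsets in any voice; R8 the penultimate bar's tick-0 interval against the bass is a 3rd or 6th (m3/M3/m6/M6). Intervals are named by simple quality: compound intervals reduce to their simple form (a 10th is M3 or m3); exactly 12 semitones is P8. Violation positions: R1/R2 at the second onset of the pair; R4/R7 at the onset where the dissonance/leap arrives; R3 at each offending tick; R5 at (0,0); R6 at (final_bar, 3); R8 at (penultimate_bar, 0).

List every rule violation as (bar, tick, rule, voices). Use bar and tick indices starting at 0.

bar 0: v0=E3 v1=E4 downbeat P8
bar 1: v0=F3 v1=A3 downbeat M3
bar 2: v0=A3 v1=C4 downbeat m3
bar 3: v0=F3 v1=D4 downbeat M6
bar 4: v0=E3 v1=B3 downbeat P5
bar 5: v0=D3 v1=B3 downbeat M6
bar 6: v0=C3 v1=A3 downbeat M6
bar 7: v0=D3 v1=B3 downbeat M6
bar 8: v0=E3 v1=E4 downbeat P8
  -> R1 @ bar 4 tick 0 v(0, 1): F3/C4 P5 -> E3/B3 P5 similar
  -> R7 @ bar 5 tick 2 v(1,): B3->F3 leap 6st
  -> R7 @ bar 7 tick 1 v(1,): B3->F3 leap 6st
  -> R7 @ bar 7 tick 2 v(1,): F3->B3 leap 6st
  -> R7 @ bar 7 tick 3 v(1,): B3->F3 leap 6st
  -> R2 @ bar 8 tick 0 v(0, 1): D3/F3 m3 -> E3/E4 P8 similar
  -> R7 @ bar 8 tick 0 v(1,): F3->E4 leap 11st

(4, 0, R1, (0, 1))
(5, 2, R7, (1,))
(7, 1, R7, (1,))
(7, 2, R7, (1,))
(7, 3, R7, (1,))
(8, 0, R2, (0, 1))
(8, 0, R7, (1,))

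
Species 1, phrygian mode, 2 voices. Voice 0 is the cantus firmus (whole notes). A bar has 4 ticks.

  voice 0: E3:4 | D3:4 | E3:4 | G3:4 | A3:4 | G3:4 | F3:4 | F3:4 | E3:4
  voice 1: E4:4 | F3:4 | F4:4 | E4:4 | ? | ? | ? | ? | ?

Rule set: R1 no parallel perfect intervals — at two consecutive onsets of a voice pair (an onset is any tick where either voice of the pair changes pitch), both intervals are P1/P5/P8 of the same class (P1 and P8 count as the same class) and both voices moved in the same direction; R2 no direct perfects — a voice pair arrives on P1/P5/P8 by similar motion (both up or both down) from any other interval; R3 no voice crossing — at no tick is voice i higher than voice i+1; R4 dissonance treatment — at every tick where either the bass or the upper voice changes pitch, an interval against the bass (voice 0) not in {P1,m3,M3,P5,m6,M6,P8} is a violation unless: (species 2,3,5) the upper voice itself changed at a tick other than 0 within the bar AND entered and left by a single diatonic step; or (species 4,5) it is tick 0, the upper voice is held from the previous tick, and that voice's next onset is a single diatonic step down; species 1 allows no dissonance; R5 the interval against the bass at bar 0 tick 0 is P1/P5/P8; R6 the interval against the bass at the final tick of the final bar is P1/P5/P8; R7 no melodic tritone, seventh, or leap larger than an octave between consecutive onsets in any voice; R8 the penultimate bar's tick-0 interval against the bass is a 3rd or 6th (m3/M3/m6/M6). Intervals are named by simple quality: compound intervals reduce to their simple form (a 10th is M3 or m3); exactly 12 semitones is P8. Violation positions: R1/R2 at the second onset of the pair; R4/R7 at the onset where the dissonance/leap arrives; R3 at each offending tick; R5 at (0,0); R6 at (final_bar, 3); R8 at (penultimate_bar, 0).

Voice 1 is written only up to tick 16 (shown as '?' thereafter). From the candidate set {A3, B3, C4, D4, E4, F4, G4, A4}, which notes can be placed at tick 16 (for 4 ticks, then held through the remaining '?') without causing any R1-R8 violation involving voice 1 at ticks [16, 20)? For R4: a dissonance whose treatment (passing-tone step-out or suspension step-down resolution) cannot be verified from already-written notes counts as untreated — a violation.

{A3, C4, E4, F4}

A3: legal
B3: violates R4
C4: legal
D4: violates R4
E4: legal
F4: legal
G4: violates R4
A4: violates R2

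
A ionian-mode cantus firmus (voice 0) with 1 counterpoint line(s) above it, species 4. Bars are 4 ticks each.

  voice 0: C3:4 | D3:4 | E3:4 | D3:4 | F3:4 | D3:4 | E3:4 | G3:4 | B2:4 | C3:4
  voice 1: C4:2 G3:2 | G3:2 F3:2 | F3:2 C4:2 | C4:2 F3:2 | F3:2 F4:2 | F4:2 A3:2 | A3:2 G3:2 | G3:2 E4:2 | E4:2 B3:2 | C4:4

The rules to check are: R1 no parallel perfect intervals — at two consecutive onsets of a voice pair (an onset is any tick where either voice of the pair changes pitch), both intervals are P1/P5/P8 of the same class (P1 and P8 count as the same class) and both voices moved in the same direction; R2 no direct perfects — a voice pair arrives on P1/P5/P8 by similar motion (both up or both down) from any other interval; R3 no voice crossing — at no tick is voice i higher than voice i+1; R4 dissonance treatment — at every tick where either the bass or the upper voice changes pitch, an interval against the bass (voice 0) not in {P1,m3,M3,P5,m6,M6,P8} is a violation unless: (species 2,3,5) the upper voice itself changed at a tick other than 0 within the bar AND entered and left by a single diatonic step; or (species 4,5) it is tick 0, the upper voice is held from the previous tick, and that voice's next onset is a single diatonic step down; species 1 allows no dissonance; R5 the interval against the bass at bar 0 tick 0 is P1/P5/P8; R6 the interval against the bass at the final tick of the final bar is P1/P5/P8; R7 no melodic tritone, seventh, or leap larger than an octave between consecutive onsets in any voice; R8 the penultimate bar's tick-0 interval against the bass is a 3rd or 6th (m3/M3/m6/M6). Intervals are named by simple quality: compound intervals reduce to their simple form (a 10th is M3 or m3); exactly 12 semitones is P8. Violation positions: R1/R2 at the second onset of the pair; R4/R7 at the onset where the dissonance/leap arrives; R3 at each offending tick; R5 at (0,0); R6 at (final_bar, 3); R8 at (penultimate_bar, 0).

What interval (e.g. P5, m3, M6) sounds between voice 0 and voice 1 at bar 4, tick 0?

P1

voice 0=F3 voice 1=F3 -> P1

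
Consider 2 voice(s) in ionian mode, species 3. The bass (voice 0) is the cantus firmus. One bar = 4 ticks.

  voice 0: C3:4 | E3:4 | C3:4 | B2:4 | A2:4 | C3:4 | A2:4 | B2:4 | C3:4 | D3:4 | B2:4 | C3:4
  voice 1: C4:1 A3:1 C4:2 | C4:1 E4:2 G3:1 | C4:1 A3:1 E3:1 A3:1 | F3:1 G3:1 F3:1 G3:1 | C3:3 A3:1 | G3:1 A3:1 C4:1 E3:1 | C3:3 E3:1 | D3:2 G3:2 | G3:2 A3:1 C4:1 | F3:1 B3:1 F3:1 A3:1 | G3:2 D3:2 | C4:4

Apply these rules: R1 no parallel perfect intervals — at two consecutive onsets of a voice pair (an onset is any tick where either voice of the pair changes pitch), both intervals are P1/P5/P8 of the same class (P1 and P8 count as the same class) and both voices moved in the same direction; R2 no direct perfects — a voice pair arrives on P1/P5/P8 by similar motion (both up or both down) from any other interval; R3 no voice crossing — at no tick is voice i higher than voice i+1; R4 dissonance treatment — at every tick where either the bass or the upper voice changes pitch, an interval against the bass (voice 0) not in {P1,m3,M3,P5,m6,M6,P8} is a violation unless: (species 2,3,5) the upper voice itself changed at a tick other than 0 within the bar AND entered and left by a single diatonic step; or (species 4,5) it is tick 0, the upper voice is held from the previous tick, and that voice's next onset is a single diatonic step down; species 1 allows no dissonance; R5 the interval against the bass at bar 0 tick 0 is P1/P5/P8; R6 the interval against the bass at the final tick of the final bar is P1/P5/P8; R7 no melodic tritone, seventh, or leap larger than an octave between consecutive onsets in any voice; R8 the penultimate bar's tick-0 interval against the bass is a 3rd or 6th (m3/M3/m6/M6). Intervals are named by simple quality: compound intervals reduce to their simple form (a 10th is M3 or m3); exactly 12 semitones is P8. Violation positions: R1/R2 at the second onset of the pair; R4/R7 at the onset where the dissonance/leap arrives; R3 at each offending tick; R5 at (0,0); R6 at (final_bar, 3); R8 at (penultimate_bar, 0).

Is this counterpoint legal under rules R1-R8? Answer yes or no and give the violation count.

bar 0: v0=C3 v1=C4 (P8)
bar 1: v0=E3 v1=C4 (m6)
bar 2: v0=C3 v1=C4 (P8)
bar 3: v0=B2 v1=F3 (TT)
bar 4: v0=A2 v1=C3 (m3)
bar 5: v0=C3 v1=G3 (P5)
bar 6: v0=A2 v1=C3 (m3)
bar 7: v0=B2 v1=D3 (m3)
bar 8: v0=C3 v1=G3 (P5)
bar 9: v0=D3 v1=F3 (m3)
bar 10: v0=B2 v1=G3 (m6)
bar 11: v0=C3 v1=C4 (P8)
  R4 @ bar3.0: B2/F3 TT untreated
  R7 @ bar9.1: F3->B3 leap 6st
  R7 @ bar9.2: B3->F3 leap 6st
  R2 @ bar11.0: B2/D3 m3 -> C3/C4 P8 similar
  R7 @ bar11.0: D3->C4 leap 10st

No (5 violations)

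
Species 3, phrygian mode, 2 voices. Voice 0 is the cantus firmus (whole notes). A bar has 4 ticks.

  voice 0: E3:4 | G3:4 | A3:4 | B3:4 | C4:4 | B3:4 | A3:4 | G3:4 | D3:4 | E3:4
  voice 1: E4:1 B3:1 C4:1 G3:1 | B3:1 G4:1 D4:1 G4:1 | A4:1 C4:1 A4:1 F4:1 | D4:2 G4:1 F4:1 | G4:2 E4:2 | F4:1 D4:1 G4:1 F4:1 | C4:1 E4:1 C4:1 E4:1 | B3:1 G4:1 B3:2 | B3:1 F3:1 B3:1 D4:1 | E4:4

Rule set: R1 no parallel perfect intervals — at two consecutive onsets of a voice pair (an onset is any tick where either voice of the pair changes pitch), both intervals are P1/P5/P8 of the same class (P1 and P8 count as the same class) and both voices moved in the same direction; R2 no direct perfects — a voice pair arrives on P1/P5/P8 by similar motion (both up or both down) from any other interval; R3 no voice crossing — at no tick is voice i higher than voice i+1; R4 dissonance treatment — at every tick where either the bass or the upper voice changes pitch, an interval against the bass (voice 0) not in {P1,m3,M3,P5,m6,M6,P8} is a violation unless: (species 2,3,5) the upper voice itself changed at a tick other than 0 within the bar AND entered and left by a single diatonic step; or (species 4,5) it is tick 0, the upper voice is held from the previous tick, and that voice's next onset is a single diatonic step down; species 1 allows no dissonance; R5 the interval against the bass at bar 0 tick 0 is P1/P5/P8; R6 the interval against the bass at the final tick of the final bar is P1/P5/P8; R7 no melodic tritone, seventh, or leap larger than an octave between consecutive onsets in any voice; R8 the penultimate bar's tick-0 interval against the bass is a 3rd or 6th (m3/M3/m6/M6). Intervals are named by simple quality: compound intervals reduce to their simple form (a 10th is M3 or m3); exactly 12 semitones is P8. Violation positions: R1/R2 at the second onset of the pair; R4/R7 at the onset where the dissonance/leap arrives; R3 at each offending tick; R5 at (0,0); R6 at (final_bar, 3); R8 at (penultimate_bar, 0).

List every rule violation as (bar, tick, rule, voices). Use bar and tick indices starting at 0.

(2, 0, R1, (0, 1))
(4, 0, R2, (0, 1))
(5, 0, R4, (0, 1))
(5, 3, R4, (0, 1))
(8, 1, R7, (1,))
(8, 2, R7, (1,))
(9, 0, R1, (0, 1))

bar 0: v0=E3 v1=E4 downbeat P8
bar 1: v0=G3 v1=B3 downbeat M3
bar 2: v0=A3 v1=A4 downbeat P8
bar 3: v0=B3 v1=D4 downbeat m3
bar 4: v0=C4 v1=G4 downbeat P5
bar 5: v0=B3 v1=F4 downbeat TT
bar 6: v0=A3 v1=C4 downbeat m3
bar 7: v0=G3 v1=B3 downbeat M3
bar 8: v0=D3 v1=B3 downbeat M6
bar 9: v0=E3 v1=E4 downbeat P8
  -> R1 @ bar 2 tick 0 v(0, 1): G3/G4 P8 -> A3/A4 P8 similar
  -> R2 @ bar 4 tick 0 v(0, 1): B3/F4 TT -> C4/G4 P5 similar
  -> R4 @ bar 5 tick 0 v(0, 1): B3/F4 TT untreated
  -> R4 @ bar 5 tick 3 v(0, 1): B3/F4 TT untreated
  -> R7 @ bar 8 tick 1 v(1,): B3->F3 leap 6st
  -> R7 @ bar 8 tick 2 v(1,): F3->B3 leap 6st
  -> R1 @ bar 9 tick 0 v(0, 1): D3/D4 P8 -> E3/E4 P8 similar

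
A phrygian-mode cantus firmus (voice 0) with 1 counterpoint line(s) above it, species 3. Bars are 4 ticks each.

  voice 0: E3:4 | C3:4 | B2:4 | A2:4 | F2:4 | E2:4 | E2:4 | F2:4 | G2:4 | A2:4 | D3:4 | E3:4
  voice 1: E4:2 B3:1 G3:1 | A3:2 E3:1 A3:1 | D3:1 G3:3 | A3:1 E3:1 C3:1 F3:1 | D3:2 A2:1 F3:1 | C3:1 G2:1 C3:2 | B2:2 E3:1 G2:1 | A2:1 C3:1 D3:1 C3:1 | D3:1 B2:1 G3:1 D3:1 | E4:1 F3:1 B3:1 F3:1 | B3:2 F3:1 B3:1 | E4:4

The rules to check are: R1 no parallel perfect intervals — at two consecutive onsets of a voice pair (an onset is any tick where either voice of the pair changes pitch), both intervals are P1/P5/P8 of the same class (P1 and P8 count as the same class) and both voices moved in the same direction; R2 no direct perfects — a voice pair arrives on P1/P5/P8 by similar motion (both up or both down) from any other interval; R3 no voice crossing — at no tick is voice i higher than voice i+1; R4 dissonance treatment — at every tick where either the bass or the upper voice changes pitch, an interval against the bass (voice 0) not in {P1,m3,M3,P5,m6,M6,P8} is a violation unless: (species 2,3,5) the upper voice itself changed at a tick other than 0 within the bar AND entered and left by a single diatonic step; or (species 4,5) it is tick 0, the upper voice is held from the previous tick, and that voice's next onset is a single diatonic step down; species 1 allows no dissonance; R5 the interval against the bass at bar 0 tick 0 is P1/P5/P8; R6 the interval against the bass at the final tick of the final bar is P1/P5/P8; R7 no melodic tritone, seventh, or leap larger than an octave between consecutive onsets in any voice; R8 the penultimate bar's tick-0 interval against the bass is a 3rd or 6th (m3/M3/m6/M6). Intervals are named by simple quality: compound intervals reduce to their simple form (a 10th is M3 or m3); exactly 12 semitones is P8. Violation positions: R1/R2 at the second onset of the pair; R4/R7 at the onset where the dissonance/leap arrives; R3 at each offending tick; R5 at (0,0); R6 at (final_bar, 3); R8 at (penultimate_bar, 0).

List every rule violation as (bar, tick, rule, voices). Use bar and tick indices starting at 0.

bar 0: v0=E3 v1=E4 downbeat P8
bar 1: v0=C3 v1=A3 downbeat M6
bar 2: v0=B2 v1=D3 downbeat m3
bar 3: v0=A2 v1=A3 downbeat P8
bar 4: v0=F2 v1=D3 downbeat M6
bar 5: v0=E2 v1=C3 downbeat m6
bar 6: v0=E2 v1=B2 downbeat P5
bar 7: v0=F2 v1=A2 downbeat M3
bar 8: v0=G2 v1=D3 downbeat P5
bar 9: v0=A2 v1=E4 downbeat P5
bar 10: v0=D3 v1=B3 downbeat M6
bar 11: v0=E3 v1=E4 downbeat P8
  -> R1 @ bar 8 tick 0 v(0, 1): F2/C3 P5 -> G2/D3 P5 similar
  -> R1 @ bar 9 tick 0 v(0, 1): G2/D3 P5 -> A2/E4 P5 similar
  -> R7 @ bar 9 tick 0 v(1,): D3->E4 leap 14st
  -> R7 @ bar 9 tick 1 v(1,): E4->F3 leap 11st
  -> R4 @ bar 9 tick 2 v(0, 1): A2/B3 M2 untreated
  -> R7 @ bar 9 tick 2 v(1,): F3->B3 leap 6st
  -> R7 @ bar 9 tick 3 v(1,): B3->F3 leap 6st
  -> R7 @ bar 10 tick 0 v(1,): F3->B3 leap 6st
  -> R7 @ bar 10 tick 2 v(1,): B3->F3 leap 6st
  -> R7 @ bar 10 tick 3 v(1,): F3->B3 leap 6st
  -> R2 @ bar 11 tick 0 v(0, 1): D3/B3 M6 -> E3/E4 P8 similar

(8, 0, R1, (0, 1))
(9, 0, R1, (0, 1))
(9, 0, R7, (1,))
(9, 1, R7, (1,))
(9, 2, R4, (0, 1))
(9, 2, R7, (1,))
(9, 3, R7, (1,))
(10, 0, R7, (1,))
(10, 2, R7, (1,))
(10, 3, R7, (1,))
(11, 0, R2, (0, 1))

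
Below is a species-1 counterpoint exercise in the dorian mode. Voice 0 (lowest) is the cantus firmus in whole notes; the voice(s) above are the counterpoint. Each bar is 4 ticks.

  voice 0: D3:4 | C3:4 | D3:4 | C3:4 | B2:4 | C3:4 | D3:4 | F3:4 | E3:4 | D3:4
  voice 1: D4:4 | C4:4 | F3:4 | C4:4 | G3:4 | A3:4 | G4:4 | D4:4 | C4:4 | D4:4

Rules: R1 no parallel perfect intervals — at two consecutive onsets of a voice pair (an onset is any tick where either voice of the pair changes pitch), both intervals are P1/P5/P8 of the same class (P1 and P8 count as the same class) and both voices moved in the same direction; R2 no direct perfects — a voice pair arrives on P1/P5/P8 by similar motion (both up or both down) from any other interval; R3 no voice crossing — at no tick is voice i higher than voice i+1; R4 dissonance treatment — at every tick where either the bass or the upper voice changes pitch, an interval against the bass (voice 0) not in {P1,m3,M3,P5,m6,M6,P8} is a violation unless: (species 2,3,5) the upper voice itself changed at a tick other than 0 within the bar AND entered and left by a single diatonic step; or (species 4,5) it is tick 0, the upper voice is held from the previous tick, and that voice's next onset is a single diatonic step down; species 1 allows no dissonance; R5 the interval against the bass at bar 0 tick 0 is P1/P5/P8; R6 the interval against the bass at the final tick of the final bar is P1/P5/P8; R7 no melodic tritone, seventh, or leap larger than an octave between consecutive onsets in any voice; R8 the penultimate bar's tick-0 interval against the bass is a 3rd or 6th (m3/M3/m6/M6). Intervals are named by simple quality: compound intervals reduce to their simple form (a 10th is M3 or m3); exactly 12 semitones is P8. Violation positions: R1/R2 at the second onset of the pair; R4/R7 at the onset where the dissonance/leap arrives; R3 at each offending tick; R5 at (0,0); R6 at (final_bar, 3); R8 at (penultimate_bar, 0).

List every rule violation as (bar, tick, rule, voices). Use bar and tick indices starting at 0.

bar 0: v0=D3 v1=D4 downbeat P8
bar 1: v0=C3 v1=C4 downbeat P8
bar 2: v0=D3 v1=F3 downbeat m3
bar 3: v0=C3 v1=C4 downbeat P8
bar 4: v0=B2 v1=G3 downbeat m6
bar 5: v0=C3 v1=A3 downbeat M6
bar 6: v0=D3 v1=G4 downbeat P4
bar 7: v0=F3 v1=D4 downbeat M6
bar 8: v0=E3 v1=C4 downbeat m6
bar 9: v0=D3 v1=D4 downbeat P8
  -> R1 @ bar 1 tick 0 v(0, 1): D3/D4 P8 -> C3/C4 P8 similar
  -> R4 @ bar 6 tick 0 v(0, 1): D3/G4 P4 untreated
  -> R7 @ bar 6 tick 0 v(1,): A3->G4 leap 10st

(1, 0, R1, (0, 1))
(6, 0, R4, (0, 1))
(6, 0, R7, (1,))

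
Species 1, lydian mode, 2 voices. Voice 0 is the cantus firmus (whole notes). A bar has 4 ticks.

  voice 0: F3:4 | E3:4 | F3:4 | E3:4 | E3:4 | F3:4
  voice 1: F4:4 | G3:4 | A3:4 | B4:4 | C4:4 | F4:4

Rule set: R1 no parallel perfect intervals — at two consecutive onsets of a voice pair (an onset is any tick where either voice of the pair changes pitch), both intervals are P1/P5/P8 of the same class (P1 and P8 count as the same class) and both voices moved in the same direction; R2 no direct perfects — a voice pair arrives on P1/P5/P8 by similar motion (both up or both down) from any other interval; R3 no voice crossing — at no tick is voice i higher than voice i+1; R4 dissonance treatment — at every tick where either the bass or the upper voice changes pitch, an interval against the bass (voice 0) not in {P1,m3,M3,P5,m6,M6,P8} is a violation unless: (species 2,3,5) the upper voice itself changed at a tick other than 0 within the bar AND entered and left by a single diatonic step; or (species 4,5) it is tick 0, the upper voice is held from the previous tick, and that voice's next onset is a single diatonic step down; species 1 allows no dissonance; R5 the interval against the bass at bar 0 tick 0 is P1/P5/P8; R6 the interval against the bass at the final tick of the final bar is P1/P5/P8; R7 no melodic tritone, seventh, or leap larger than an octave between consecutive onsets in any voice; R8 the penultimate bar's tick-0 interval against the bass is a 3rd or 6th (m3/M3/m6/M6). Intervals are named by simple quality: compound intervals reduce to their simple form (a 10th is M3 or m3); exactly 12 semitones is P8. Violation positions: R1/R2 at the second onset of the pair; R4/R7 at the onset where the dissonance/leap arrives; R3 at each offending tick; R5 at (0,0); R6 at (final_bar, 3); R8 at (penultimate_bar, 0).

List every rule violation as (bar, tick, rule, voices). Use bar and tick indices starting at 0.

bar 0: v0=F3 v1=F4 downbeat P8
bar 1: v0=E3 v1=G3 downbeat m3
bar 2: v0=F3 v1=A3 downbeat M3
bar 3: v0=E3 v1=B4 downbeat P5
bar 4: v0=E3 v1=C4 downbeat m6
bar 5: v0=F3 v1=F4 downbeat P8
  -> R7 @ bar 1 tick 0 v(1,): F4->G3 leap 10st
  -> R7 @ bar 3 tick 0 v(1,): A3->B4 leap 14st
  -> R7 @ bar 4 tick 0 v(1,): B4->C4 leap 11st
  -> R2 @ bar 5 tick 0 v(0, 1): E3/C4 m6 -> F3/F4 P8 similar

(1, 0, R7, (1,))
(3, 0, R7, (1,))
(4, 0, R7, (1,))
(5, 0, R2, (0, 1))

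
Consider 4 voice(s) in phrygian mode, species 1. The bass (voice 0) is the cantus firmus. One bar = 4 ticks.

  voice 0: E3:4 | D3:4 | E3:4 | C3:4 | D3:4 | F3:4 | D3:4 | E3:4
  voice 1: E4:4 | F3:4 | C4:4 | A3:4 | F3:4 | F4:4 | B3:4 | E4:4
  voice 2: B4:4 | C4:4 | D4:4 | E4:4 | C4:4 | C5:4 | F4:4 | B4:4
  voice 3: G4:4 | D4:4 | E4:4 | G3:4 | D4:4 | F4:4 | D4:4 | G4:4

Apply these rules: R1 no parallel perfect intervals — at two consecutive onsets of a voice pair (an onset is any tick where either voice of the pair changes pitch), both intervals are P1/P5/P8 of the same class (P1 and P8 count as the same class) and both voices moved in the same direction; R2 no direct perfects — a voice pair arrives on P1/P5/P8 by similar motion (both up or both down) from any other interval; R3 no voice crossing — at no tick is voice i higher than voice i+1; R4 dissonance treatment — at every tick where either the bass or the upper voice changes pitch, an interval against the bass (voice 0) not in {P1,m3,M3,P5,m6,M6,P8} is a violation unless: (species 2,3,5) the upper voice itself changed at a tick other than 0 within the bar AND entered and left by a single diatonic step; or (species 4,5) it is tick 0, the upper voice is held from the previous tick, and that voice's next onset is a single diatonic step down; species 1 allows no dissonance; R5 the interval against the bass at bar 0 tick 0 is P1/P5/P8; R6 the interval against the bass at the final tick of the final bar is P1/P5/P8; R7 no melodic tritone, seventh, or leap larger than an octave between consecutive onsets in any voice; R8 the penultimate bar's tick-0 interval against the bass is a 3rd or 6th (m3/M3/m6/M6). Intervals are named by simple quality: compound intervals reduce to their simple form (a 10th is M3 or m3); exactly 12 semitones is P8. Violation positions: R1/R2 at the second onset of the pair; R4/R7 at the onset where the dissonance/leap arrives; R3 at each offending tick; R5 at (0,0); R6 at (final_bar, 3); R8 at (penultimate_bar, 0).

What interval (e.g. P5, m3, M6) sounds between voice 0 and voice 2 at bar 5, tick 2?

P5

voice 0=F3 voice 2=C5 -> P5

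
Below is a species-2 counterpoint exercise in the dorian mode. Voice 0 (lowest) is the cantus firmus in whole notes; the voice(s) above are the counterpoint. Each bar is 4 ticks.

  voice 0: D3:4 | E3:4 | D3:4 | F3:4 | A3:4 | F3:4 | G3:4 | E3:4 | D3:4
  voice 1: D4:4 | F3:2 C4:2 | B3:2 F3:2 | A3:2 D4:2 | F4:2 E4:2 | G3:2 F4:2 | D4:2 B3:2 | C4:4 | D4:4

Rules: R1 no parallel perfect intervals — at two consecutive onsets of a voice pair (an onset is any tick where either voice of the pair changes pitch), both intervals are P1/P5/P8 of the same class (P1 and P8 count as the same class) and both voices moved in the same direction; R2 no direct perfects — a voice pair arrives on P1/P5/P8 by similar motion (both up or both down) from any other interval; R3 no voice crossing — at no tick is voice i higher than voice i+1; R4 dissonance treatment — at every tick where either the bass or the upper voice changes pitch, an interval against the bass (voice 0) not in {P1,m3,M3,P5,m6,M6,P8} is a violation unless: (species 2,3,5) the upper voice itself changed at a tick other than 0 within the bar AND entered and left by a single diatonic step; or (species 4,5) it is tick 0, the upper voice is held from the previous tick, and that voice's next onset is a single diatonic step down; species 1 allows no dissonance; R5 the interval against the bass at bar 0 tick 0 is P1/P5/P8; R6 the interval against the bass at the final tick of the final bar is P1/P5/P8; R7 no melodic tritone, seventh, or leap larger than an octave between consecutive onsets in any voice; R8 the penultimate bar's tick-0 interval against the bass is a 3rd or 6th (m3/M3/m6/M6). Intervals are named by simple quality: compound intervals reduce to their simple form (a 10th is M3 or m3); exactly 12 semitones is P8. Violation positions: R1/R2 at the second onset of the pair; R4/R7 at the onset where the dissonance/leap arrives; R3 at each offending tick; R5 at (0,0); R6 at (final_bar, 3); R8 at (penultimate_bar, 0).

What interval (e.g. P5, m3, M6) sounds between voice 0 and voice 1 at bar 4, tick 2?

voice 0=A3 voice 1=E4 -> P5

P5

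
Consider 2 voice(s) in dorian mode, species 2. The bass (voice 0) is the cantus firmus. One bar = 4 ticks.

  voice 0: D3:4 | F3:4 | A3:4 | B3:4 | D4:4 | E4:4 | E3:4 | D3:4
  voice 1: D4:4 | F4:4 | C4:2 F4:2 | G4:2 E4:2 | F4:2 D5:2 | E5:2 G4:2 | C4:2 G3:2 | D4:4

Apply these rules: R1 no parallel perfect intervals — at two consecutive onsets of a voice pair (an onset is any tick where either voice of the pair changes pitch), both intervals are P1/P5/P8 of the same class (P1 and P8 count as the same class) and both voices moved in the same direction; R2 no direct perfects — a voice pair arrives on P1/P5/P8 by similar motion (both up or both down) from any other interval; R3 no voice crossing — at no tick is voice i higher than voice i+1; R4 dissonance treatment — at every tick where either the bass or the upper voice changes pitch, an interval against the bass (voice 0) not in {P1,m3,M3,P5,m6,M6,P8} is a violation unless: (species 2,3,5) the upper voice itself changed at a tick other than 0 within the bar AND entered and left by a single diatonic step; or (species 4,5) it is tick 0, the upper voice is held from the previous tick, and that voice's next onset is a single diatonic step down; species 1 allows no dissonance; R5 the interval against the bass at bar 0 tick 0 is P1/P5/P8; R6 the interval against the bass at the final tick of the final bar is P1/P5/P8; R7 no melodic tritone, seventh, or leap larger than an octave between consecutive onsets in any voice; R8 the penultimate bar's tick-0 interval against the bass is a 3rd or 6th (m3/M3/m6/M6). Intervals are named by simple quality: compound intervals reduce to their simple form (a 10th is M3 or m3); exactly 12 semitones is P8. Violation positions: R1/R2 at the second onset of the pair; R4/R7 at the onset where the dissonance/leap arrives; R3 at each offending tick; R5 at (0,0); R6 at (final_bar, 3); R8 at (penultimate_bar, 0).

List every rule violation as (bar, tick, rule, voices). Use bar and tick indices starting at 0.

bar 0: v0=D3 v1=D4 downbeat P8
bar 1: v0=F3 v1=F4 downbeat P8
bar 2: v0=A3 v1=C4 downbeat m3
bar 3: v0=B3 v1=G4 downbeat m6
bar 4: v0=D4 v1=F4 downbeat m3
bar 5: v0=E4 v1=E5 downbeat P8
bar 6: v0=E3 v1=C4 downbeat m6
bar 7: v0=D3 v1=D4 downbeat P8
  -> R1 @ bar 1 tick 0 v(0, 1): D3/D4 P8 -> F3/F4 P8 similar
  -> R4 @ bar 3 tick 2 v(0, 1): B3/E4 P4 untreated
  -> R1 @ bar 5 tick 0 v(0, 1): D4/D5 P8 -> E4/E5 P8 similar

(1, 0, R1, (0, 1))
(3, 2, R4, (0, 1))
(5, 0, R1, (0, 1))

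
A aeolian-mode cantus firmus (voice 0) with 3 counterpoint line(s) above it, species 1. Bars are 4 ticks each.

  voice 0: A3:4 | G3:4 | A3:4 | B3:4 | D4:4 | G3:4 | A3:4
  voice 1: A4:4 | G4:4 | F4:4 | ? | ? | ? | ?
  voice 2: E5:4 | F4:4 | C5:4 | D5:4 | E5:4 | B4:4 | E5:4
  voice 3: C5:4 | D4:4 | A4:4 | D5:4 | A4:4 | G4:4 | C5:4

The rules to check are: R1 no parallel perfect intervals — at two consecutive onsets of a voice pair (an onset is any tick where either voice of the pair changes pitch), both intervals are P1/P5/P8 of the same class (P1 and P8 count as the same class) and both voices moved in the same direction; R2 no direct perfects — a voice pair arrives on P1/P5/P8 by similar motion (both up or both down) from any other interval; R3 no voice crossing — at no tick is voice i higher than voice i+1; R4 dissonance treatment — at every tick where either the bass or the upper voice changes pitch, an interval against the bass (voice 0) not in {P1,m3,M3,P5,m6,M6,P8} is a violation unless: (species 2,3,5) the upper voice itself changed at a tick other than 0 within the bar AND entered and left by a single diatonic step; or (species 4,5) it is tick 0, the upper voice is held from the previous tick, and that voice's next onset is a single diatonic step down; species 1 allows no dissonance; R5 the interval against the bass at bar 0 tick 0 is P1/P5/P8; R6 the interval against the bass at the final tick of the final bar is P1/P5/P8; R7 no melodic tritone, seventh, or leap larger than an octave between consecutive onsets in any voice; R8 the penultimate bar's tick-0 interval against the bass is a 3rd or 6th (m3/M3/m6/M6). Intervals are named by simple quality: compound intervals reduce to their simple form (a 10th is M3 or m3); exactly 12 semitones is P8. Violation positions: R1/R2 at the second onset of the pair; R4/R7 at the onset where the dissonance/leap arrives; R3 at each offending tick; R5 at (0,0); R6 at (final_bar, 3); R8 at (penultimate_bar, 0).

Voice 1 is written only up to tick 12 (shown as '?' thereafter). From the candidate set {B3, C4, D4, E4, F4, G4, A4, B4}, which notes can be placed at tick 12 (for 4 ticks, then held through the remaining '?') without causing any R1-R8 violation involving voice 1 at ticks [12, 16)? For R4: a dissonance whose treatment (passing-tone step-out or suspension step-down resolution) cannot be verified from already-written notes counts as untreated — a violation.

B3: violates R7
C4: violates R4
D4: legal
E4: violates R4
F4: violates R4
G4: violates R1,R2
A4: violates R4
B4: violates R2,R7

{D4}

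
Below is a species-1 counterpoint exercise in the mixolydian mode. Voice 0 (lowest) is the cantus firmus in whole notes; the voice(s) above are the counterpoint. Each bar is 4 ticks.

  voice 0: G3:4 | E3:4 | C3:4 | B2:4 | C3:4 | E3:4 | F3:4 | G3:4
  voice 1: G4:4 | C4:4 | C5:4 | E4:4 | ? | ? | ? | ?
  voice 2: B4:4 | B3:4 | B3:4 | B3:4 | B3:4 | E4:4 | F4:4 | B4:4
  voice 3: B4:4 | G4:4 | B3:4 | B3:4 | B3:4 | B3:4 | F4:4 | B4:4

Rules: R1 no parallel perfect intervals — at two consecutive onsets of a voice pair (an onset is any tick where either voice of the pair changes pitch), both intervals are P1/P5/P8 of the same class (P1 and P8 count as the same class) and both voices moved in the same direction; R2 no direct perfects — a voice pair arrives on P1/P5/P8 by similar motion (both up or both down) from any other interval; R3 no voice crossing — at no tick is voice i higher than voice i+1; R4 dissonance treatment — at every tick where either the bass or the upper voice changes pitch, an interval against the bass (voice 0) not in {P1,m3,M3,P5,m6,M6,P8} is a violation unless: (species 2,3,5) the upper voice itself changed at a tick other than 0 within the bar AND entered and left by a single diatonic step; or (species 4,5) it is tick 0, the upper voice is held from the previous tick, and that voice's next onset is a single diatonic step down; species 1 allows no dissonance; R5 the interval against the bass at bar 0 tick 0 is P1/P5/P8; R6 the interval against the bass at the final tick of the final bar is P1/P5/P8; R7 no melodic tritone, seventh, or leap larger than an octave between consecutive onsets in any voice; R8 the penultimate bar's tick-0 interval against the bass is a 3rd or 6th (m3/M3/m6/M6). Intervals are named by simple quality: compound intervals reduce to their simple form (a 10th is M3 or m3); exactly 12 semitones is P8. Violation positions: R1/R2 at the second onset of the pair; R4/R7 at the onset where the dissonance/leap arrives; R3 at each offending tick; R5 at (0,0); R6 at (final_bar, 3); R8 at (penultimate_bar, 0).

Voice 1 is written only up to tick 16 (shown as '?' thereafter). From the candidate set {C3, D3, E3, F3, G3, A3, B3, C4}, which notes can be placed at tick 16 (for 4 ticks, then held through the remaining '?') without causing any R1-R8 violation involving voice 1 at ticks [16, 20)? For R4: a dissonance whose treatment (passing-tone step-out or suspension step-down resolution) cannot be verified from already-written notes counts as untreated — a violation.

C3: violates R7
D3: violates R4,R7
E3: legal
F3: violates R4,R7
G3: legal
A3: legal
B3: violates R4
C4: violates R3

{A3, E3, G3}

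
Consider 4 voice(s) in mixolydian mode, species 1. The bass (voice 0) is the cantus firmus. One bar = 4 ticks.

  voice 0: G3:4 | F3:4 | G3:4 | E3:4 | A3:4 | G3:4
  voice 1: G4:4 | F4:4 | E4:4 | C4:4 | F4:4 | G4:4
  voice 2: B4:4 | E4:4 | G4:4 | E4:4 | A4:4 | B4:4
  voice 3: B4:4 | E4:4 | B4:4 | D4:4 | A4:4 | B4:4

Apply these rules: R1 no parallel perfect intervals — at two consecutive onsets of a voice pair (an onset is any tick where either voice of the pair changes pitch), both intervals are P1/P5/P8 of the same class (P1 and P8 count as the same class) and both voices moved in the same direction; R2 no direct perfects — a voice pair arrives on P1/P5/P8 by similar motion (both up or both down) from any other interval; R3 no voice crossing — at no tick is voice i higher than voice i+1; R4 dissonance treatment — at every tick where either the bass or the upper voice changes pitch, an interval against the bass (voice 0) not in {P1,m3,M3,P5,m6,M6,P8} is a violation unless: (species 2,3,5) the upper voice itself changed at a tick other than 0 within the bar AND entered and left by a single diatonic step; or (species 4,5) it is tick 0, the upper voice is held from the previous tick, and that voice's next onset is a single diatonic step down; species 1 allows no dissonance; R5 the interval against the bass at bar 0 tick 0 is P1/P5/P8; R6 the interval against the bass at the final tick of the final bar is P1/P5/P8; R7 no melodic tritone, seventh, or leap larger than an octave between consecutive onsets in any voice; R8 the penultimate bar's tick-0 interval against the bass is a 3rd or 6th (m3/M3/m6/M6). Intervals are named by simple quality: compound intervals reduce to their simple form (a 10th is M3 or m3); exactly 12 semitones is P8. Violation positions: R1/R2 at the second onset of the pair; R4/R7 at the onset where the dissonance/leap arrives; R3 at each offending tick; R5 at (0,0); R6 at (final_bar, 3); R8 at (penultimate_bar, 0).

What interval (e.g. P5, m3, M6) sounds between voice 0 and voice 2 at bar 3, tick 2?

voice 0=E3 voice 2=E4 -> P8

P8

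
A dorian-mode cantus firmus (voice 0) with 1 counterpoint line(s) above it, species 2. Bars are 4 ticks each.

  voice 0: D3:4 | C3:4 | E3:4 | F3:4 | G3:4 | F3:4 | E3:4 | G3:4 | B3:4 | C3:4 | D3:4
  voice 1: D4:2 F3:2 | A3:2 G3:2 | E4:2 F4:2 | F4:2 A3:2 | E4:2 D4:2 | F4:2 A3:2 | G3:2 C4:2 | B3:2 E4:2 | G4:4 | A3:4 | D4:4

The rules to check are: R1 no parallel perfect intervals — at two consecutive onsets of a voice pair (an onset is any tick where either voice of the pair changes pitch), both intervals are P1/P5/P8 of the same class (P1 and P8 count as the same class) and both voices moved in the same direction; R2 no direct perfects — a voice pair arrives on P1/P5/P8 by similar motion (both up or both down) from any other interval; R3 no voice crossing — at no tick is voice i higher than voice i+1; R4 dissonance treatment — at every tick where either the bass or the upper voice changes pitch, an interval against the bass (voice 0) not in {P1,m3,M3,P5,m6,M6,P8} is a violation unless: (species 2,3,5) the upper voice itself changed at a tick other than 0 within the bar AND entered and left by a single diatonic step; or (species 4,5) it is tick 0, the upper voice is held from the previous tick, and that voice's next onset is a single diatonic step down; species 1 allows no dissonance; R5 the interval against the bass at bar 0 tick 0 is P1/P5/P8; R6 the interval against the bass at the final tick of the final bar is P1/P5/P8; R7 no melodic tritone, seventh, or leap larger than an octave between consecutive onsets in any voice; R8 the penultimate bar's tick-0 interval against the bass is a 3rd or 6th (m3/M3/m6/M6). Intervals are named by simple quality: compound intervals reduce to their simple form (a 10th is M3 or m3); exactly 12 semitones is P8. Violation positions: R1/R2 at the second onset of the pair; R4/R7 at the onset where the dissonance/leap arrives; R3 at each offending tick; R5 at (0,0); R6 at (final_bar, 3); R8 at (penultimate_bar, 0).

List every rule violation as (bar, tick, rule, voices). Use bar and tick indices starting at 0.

(2, 0, R2, (0, 1))
(2, 2, R4, (0, 1))
(9, 0, R7, (0,))
(9, 0, R7, (1,))
(10, 0, R2, (0, 1))

bar 0: v0=D3 v1=D4 downbeat P8
bar 1: v0=C3 v1=A3 downbeat M6
bar 2: v0=E3 v1=E4 downbeat P8
bar 3: v0=F3 v1=F4 downbeat P8
bar 4: v0=G3 v1=E4 downbeat M6
bar 5: v0=F3 v1=F4 downbeat P8
bar 6: v0=E3 v1=G3 downbeat m3
bar 7: v0=G3 v1=B3 downbeat M3
bar 8: v0=B3 v1=G4 downbeat m6
bar 9: v0=C3 v1=A3 downbeat M6
bar 10: v0=D3 v1=D4 downbeat P8
  -> R2 @ bar 2 tick 0 v(0, 1): C3/G3 P5 -> E3/E4 P8 similar
  -> R4 @ bar 2 tick 2 v(0, 1): E3/F4 m2 untreated
  -> R7 @ bar 9 tick 0 v(0,): B3->C3 leap 11st
  -> R7 @ bar 9 tick 0 v(1,): G4->A3 leap 10st
  -> R2 @ bar 10 tick 0 v(0, 1): C3/A3 M6 -> D3/D4 P8 similar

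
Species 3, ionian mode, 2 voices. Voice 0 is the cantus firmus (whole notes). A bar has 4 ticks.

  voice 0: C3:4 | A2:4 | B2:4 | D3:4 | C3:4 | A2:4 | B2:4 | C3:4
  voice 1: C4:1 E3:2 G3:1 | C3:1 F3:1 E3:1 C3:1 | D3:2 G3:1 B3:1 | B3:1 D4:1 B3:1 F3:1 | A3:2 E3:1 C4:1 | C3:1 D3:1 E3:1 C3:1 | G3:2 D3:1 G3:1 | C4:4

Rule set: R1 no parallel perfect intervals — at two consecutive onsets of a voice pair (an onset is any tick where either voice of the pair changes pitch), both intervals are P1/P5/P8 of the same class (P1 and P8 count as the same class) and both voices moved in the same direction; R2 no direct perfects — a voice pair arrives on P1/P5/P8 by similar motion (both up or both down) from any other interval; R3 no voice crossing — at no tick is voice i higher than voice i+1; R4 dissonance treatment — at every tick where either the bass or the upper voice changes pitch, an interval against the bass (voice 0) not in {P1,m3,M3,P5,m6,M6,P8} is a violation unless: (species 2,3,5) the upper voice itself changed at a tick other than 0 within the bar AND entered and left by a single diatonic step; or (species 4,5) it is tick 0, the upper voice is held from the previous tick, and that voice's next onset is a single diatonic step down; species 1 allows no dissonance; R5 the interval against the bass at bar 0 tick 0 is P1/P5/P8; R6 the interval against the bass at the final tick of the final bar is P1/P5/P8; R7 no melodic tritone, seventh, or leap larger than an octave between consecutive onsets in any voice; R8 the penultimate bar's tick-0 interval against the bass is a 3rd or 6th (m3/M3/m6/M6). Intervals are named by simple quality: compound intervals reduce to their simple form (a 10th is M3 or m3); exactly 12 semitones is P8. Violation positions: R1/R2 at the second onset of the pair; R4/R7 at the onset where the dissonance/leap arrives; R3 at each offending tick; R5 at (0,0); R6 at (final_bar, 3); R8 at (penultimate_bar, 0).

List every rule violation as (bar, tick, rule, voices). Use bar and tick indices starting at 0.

(3, 3, R7, (1,))
(7, 0, R2, (0, 1))

bar 0: v0=C3 v1=C4 downbeat P8
bar 1: v0=A2 v1=C3 downbeat m3
bar 2: v0=B2 v1=D3 downbeat m3
bar 3: v0=D3 v1=B3 downbeat M6
bar 4: v0=C3 v1=A3 downbeat M6
bar 5: v0=A2 v1=C3 downbeat m3
bar 6: v0=B2 v1=G3 downbeat m6
bar 7: v0=C3 v1=C4 downbeat P8
  -> R7 @ bar 3 tick 3 v(1,): B3->F3 leap 6st
  -> R2 @ bar 7 tick 0 v(0, 1): B2/G3 m6 -> C3/C4 P8 similar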